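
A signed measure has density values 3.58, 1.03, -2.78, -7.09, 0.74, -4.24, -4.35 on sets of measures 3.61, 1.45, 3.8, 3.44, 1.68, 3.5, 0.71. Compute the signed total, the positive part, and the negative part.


Step 1: Compute signed measure on each set:
  Set 1: 3.58 * 3.61 = 12.9238
  Set 2: 1.03 * 1.45 = 1.4935
  Set 3: -2.78 * 3.8 = -10.564
  Set 4: -7.09 * 3.44 = -24.3896
  Set 5: 0.74 * 1.68 = 1.2432
  Set 6: -4.24 * 3.5 = -14.84
  Set 7: -4.35 * 0.71 = -3.0885
Step 2: Total signed measure = (12.9238) + (1.4935) + (-10.564) + (-24.3896) + (1.2432) + (-14.84) + (-3.0885)
     = -37.2216
Step 3: Positive part mu+(X) = sum of positive contributions = 15.6605
Step 4: Negative part mu-(X) = |sum of negative contributions| = 52.8821


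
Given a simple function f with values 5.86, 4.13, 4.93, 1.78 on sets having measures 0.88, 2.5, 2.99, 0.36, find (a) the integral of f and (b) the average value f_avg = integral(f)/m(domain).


Step 1: Integral = sum(value_i * measure_i)
= 5.86*0.88 + 4.13*2.5 + 4.93*2.99 + 1.78*0.36
= 5.1568 + 10.325 + 14.7407 + 0.6408
= 30.8633
Step 2: Total measure of domain = 0.88 + 2.5 + 2.99 + 0.36 = 6.73
Step 3: Average value = 30.8633 / 6.73 = 4.585929


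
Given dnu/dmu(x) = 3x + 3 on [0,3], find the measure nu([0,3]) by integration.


nu(A) = integral_A (dnu/dmu) dmu = integral_0^3 (3x + 3) dx
Step 1: Antiderivative F(x) = (3/2)x^2 + 3x
Step 2: F(3) = (3/2)*3^2 + 3*3 = 13.5 + 9 = 22.5
Step 3: F(0) = (3/2)*0^2 + 3*0 = 0.0 + 0 = 0.0
Step 4: nu([0,3]) = F(3) - F(0) = 22.5 - 0.0 = 22.5


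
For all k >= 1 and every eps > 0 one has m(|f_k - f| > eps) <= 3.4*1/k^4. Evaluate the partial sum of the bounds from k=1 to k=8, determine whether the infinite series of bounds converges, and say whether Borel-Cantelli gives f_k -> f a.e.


Step 1: List the terms 3.4*1/k^4 for k = 1 to 8:
  k=1: 3.4
  k=2: 0.2125
  k=3: 0.041975
  k=4: 0.013281
  k=5: 0.00544
  k=6: 0.002623
  k=7: 0.001416
  k=8: 8.300781e-04
Step 2: Partial sum = 3.4 + 0.2125 + 0.041975 + 0.013281 + 0.00544 + 0.002623 + 0.001416 + 8.300781e-04
     = 3.678066
Step 3: The full series sum_(k>=1) 3.4*1/k^4 converges (p-series with p = 4 > 1; a constant multiple of a convergent series converges).
Step 4: Fix eps > 0. Since sum_k m(|f_k - f| > eps) < infinity, the Borel-Cantelli lemma gives
        m(limsup_k {|f_k - f| > eps}) = 0, i.e. for a.e. x, |f_k(x) - f(x)| <= eps for all large k.
        Applying this with eps = 1/j for j = 1, 2, ... and intersecting the countably many full-measure sets,
        for a.e. x we get limsup_k |f_k(x) - f(x)| <= 1/j for every j, hence f_k -> f almost everywhere.
Conclusion: series converges; Borel-Cantelli yields f_k -> f a.e.


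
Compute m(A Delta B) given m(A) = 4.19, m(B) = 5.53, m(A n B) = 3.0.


m(A Delta B) = m(A) + m(B) - 2*m(A n B)
= 4.19 + 5.53 - 2*3.0
= 4.19 + 5.53 - 6
= 3.72


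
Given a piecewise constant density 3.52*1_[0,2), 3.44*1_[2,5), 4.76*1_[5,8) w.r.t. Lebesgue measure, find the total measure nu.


Integrate each piece of the Radon-Nikodym derivative:
Step 1: integral_0^2 3.52 dx = 3.52*(2-0) = 3.52*2 = 7.04
Step 2: integral_2^5 3.44 dx = 3.44*(5-2) = 3.44*3 = 10.32
Step 3: integral_5^8 4.76 dx = 4.76*(8-5) = 4.76*3 = 14.28
Total: 7.04 + 10.32 + 14.28 = 31.64


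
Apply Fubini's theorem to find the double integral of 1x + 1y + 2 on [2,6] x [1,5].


By Fubini, integrate in x first, then y.
Step 1: Fix y, integrate over x in [2,6]:
  integral(1x + 1y + 2, x=2..6)
  = 1*(6^2 - 2^2)/2 + (1y + 2)*(6 - 2)
  = 16 + (1y + 2)*4
  = 16 + 4y + 8
  = 24 + 4y
Step 2: Integrate over y in [1,5]:
  integral(24 + 4y, y=1..5)
  = 24*4 + 4*(5^2 - 1^2)/2
  = 96 + 48
  = 144


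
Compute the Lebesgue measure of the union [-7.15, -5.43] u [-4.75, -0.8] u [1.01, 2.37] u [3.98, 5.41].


For pairwise disjoint intervals, m(union) = sum of lengths.
= (-5.43 - -7.15) + (-0.8 - -4.75) + (2.37 - 1.01) + (5.41 - 3.98)
= 1.72 + 3.95 + 1.36 + 1.43
= 8.46


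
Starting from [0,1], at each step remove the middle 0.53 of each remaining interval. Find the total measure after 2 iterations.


Step 1: At each step, fraction remaining = 1 - 0.53 = 0.47
Step 2: After 2 steps, measure = (0.47)^2
Step 3: Computing the power step by step:
  After step 1: 0.47
  After step 2: 0.2209
Result = 0.2209


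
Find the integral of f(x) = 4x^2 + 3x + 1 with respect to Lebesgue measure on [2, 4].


The Lebesgue integral of a Riemann-integrable function agrees with the Riemann integral.
Antiderivative F(x) = (4/3)x^3 + (3/2)x^2 + 1x
F(4) = (4/3)*4^3 + (3/2)*4^2 + 1*4
     = (4/3)*64 + (3/2)*16 + 1*4
     = 85.333333 + 24 + 4
     = 113.333333
F(2) = 18.666667
Integral = F(4) - F(2) = 113.333333 - 18.666667 = 94.666667


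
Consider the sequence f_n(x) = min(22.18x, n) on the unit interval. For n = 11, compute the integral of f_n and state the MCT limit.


f(x) = 22.18x on [0,1]; f_n(x) = min(22.18x, n). At n = 11:
Step 1: f(x) reaches 11 at x = 11/22.18 = 0.495942
Step 2: integral(f_11) = integral(22.18x, 0, 0.495942) + integral(11, 0.495942, 1)
       = 22.18*0.495942^2/2 + 11*(1 - 0.495942)
       = 2.727683 + 5.544635
       = 8.272317
Step 3: As n -> infinity, f_n increases to f, so by MCT integral(f_n) -> integral(f) = 22.18/2 = 11.09.
Convergence: integral(f_11) = 8.272317 -> 11.09 as n -> infinity


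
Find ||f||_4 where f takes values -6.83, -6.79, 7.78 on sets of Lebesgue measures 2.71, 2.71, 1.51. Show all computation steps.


Step 1: Compute |f_i|^4 for each value:
  |-6.83|^4 = 2176.119871
  |-6.79|^4 = 2125.588037
  |7.78|^4 = 3663.687207
Step 2: Multiply by measures and sum:
  2176.119871 * 2.71 = 5897.284851
  2125.588037 * 2.71 = 5760.34358
  3663.687207 * 1.51 = 5532.167682
Sum = 5897.284851 + 5760.34358 + 5532.167682 = 17189.796113
Step 3: Take the p-th root:
||f||_4 = (17189.796113)^(1/4) = 11.450322


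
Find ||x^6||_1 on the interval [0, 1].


Step 1: ||f||_1 = (integral_0^1 |x^6|^1 dx)^(1/1)
     = (integral_0^1 x^6 dx)^(1/1)
Step 2: integral_0^1 x^6 dx = [x^7/(7)] from 0 to 1 = 1^7/7
     = 1/7 = 0.142857
Step 3: ||f||_1 = (0.142857)^(1/1) = 0.142857


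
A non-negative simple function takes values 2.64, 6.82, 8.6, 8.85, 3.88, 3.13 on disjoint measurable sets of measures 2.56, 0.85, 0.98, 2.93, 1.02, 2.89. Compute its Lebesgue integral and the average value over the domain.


Step 1: Integral = sum(value_i * measure_i)
= 2.64*2.56 + 6.82*0.85 + 8.6*0.98 + 8.85*2.93 + 3.88*1.02 + 3.13*2.89
= 6.7584 + 5.797 + 8.428 + 25.9305 + 3.9576 + 9.0457
= 59.9172
Step 2: Total measure of domain = 2.56 + 0.85 + 0.98 + 2.93 + 1.02 + 2.89 = 11.23
Step 3: Average value = 59.9172 / 11.23 = 5.335459


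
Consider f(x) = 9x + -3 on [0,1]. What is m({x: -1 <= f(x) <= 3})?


f^(-1)([-1, 3]) = {x : -1 <= 9x + -3 <= 3}
Solving: (-1 - -3)/9 <= x <= (3 - -3)/9
= [0.222222, 0.666667]
Intersecting with [0,1]: [0.222222, 0.666667]
Measure = 0.666667 - 0.222222 = 0.444444


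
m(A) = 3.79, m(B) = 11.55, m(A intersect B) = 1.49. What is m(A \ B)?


m(A \ B) = m(A) - m(A n B)
= 3.79 - 1.49
= 2.3


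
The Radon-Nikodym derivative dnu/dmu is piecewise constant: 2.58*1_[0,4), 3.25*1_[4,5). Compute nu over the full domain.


Integrate each piece of the Radon-Nikodym derivative:
Step 1: integral_0^4 2.58 dx = 2.58*(4-0) = 2.58*4 = 10.32
Step 2: integral_4^5 3.25 dx = 3.25*(5-4) = 3.25*1 = 3.25
Total: 10.32 + 3.25 = 13.57


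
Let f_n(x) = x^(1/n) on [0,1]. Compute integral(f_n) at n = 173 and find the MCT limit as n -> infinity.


At n = 173: f_173(x) = x^(1/173).
Step 1: integral(x^(1/173), 0, 1) = [x^(1/173+1) / (1/173+1)] from 0 to 1
     = 1 / (1/173 + 1) = 1 / ((173+1)/173) = 173/(173+1)
     = 173/174 = 0.994253
Step 2: As n -> infinity, f_n(x) = x^(1/n) -> 1 for x in (0,1], and f_n is increasing in n.
By MCT, lim_n integral(f_n) = integral(lim_n f_n) = integral(1, 0, 1) = 1.
Step 3: Verify convergence: 173/174 = 0.994253 -> 1


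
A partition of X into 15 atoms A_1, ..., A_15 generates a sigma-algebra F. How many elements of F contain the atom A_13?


Each element of F is a union of some subset S of the 15 atoms.
The element contains A_13 iff A_13 is in S.
So we count subsets S of {A_1,...,A_15} with A_13 in S: choose freely among the other 14 atoms.
Count = 2^(15-1) = 2^14 = 16384.


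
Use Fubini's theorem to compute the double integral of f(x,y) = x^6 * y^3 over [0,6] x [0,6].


By Fubini's theorem, the double integral factors as a product of single integrals:
Step 1: integral_0^6 x^6 dx = [x^7/7] from 0 to 6
     = 6^7/7 = 39990.857143
Step 2: integral_0^6 y^3 dy = [y^4/4] from 0 to 6
     = 6^4/4 = 324
Step 3: Double integral = 39990.857143 * 324 = 1.295704e+07


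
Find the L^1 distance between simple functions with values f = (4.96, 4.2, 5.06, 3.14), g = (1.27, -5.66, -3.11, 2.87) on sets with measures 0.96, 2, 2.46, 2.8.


Step 1: Compute differences f_i - g_i:
  4.96 - 1.27 = 3.69
  4.2 - -5.66 = 9.86
  5.06 - -3.11 = 8.17
  3.14 - 2.87 = 0.27
Step 2: Compute |diff|^1 * measure for each set:
  |3.69|^1 * 0.96 = 3.69 * 0.96 = 3.5424
  |9.86|^1 * 2 = 9.86 * 2 = 19.72
  |8.17|^1 * 2.46 = 8.17 * 2.46 = 20.0982
  |0.27|^1 * 2.8 = 0.27 * 2.8 = 0.756
Step 3: Sum = 44.1166
Step 4: ||f-g||_1 = (44.1166)^(1/1) = 44.1166


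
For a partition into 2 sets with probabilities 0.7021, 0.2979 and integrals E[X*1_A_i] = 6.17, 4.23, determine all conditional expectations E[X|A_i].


For each cell A_i: E[X|A_i] = E[X*1_A_i] / P(A_i)
Step 1: E[X|A_1] = 6.17 / 0.7021 = 8.787922
Step 2: E[X|A_2] = 4.23 / 0.2979 = 14.199396
Verification: E[X] = sum E[X*1_A_i] = 6.17 + 4.23 = 10.4


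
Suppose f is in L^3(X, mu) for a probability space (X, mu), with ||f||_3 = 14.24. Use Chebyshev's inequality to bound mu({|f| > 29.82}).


Chebyshev/Markov inequality: mu(|f| > eps) <= (||f||_p / eps)^p
Step 1: ||f||_3 / eps = 14.24 / 29.82 = 0.477532
Step 2: Raise to power p = 3:
  (0.477532)^3 = 0.108895
Step 3: Therefore mu(|f| > 29.82) <= 0.108895


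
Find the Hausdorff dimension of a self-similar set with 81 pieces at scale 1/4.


For a self-similar set with N copies scaled by 1/r:
dim_H = log(N)/log(r) = log(81)/log(4)
= 4.394449/1.386294
= 3.169925


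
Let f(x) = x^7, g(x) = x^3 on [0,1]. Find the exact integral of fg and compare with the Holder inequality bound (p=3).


Step 1: Exact integral of f*g = integral(x^10, 0, 1) = 1/11
     = 0.090909
Step 2: Holder bound with p=3, q=1.5:
  ||f||_p = (integral x^21 dx)^(1/3) = (1/22)^(1/3) = 0.356883
  ||g||_q = (integral x^4.5 dx)^(1/1.5) = (1/5.5)^(1/1.5) = 0.320941
Step 3: Holder bound = ||f||_p * ||g||_q = 0.356883 * 0.320941 = 0.114538
Verification: 0.090909 <= 0.114538 (Holder holds)


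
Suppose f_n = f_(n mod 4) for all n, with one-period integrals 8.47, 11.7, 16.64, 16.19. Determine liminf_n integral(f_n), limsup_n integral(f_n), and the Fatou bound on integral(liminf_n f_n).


The sequence (integral(f_n)) is periodic with period 4, repeating the values 8.47, 11.7, 16.64, 16.19 indefinitely.
Step 1: For a periodic sequence, every tail (a_m, a_(m+1), ...) contains all 4 period values infinitely often.
Step 2: Hence inf of every tail = min of the period values = min(8.47, 11.7, 16.64, 16.19) = 8.47.
        liminf_n integral(f_n) = sup over m of (inf of tail from m) = 8.47.
Step 3: Similarly sup of every tail = max of the period values = 16.64.
        limsup_n integral(f_n) = 16.64.
Step 4: Fatou's lemma: integral(liminf_n f_n) <= liminf_n integral(f_n) = 8.47.
        So the integral of the pointwise liminf is at most 8.47.


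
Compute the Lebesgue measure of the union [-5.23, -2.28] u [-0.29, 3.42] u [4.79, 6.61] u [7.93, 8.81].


For pairwise disjoint intervals, m(union) = sum of lengths.
= (-2.28 - -5.23) + (3.42 - -0.29) + (6.61 - 4.79) + (8.81 - 7.93)
= 2.95 + 3.71 + 1.82 + 0.88
= 9.36


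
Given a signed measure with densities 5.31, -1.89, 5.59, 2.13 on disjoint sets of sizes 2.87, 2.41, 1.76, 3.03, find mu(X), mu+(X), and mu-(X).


Step 1: Compute signed measure on each set:
  Set 1: 5.31 * 2.87 = 15.2397
  Set 2: -1.89 * 2.41 = -4.5549
  Set 3: 5.59 * 1.76 = 9.8384
  Set 4: 2.13 * 3.03 = 6.4539
Step 2: Total signed measure = (15.2397) + (-4.5549) + (9.8384) + (6.4539)
     = 26.9771
Step 3: Positive part mu+(X) = sum of positive contributions = 31.532
Step 4: Negative part mu-(X) = |sum of negative contributions| = 4.5549


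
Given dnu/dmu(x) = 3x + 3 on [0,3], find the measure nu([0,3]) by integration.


nu(A) = integral_A (dnu/dmu) dmu = integral_0^3 (3x + 3) dx
Step 1: Antiderivative F(x) = (3/2)x^2 + 3x
Step 2: F(3) = (3/2)*3^2 + 3*3 = 13.5 + 9 = 22.5
Step 3: F(0) = (3/2)*0^2 + 3*0 = 0.0 + 0 = 0.0
Step 4: nu([0,3]) = F(3) - F(0) = 22.5 - 0.0 = 22.5


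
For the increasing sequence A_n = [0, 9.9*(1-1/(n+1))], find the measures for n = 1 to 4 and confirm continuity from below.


By continuity of measure from below: if A_n increases to A, then m(A_n) -> m(A).
Here A = [0, 9.9], so m(A) = 9.9
Step 1: a_1 = 9.9*(1 - 1/2) = 4.95, m(A_1) = 4.95
Step 2: a_2 = 9.9*(1 - 1/3) = 6.6, m(A_2) = 6.6
Step 3: a_3 = 9.9*(1 - 1/4) = 7.425, m(A_3) = 7.425
Step 4: a_4 = 9.9*(1 - 1/5) = 7.92, m(A_4) = 7.92
Limit: m(A_n) -> m([0,9.9]) = 9.9


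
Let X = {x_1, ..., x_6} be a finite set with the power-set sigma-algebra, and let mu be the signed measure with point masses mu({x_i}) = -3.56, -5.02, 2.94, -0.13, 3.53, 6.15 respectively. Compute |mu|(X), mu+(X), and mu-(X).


Step 1: Every measurable set is a union of atoms (the cells / points), so a Hahn decomposition is
  obtained by grouping atoms by sign: P = union of atoms with mu > 0, N = union of the remaining atoms.
  Atoms in P (indices): 3, 5, 6;  atoms in N (indices): 1, 2, 4
  Positive values: 2.94, 3.53, 6.15
  Negative values: -3.56, -5.02, -0.13
Step 2: mu+(X) = mu(P) = sum of positive atom values = 12.62
Step 3: mu-(X) = -mu(N) = sum of |negative atom values| = 8.71
Step 4: |mu|(X) = mu+(X) + mu-(X) = 12.62 + 8.71 = 21.33


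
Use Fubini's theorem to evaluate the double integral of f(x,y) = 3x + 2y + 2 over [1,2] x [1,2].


By Fubini, integrate in x first, then y.
Step 1: Fix y, integrate over x in [1,2]:
  integral(3x + 2y + 2, x=1..2)
  = 3*(2^2 - 1^2)/2 + (2y + 2)*(2 - 1)
  = 4.5 + (2y + 2)*1
  = 4.5 + 2y + 2
  = 6.5 + 2y
Step 2: Integrate over y in [1,2]:
  integral(6.5 + 2y, y=1..2)
  = 6.5*1 + 2*(2^2 - 1^2)/2
  = 6.5 + 3
  = 9.5


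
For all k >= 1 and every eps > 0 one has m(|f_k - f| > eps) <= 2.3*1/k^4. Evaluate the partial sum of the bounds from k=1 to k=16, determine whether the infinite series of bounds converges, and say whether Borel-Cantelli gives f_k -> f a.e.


Step 1: List the terms 2.3*1/k^4 for k = 1 to 16:
  k=1: 2.3
  k=2: 0.14375
  k=3: 0.028395
  k=4: 0.008984
  k=5: 0.00368
  k=6: 0.001775
  k=7: 9.579342e-04
  k=8: 5.615234e-04
  k=9: 3.505563e-04
  k=10: 2.300000e-04
  k=11: 1.570931e-04
  k=12: 1.109182e-04
  k=13: 8.052939e-05
  k=14: 5.987089e-05
  k=15: 4.543210e-05
  k=16: 3.509521e-05
Step 2: Partial sum = 2.3 + 0.14375 + 0.028395 + 0.008984 + 0.00368 + 0.001775 + 9.579342e-04 + 5.615234e-04 + 3.505563e-04 + 2.300000e-04 + 1.570931e-04 + 1.109182e-04 + 8.052939e-05 + 5.987089e-05 + 4.543210e-05 + 3.509521e-05
     = 2.489173
Step 3: The full series sum_(k>=1) 2.3*1/k^4 converges (p-series with p = 4 > 1; a constant multiple of a convergent series converges).
Step 4: Fix eps > 0. Since sum_k m(|f_k - f| > eps) < infinity, the Borel-Cantelli lemma gives
        m(limsup_k {|f_k - f| > eps}) = 0, i.e. for a.e. x, |f_k(x) - f(x)| <= eps for all large k.
        Applying this with eps = 1/j for j = 1, 2, ... and intersecting the countably many full-measure sets,
        for a.e. x we get limsup_k |f_k(x) - f(x)| <= 1/j for every j, hence f_k -> f almost everywhere.
Conclusion: series converges; Borel-Cantelli yields f_k -> f a.e.


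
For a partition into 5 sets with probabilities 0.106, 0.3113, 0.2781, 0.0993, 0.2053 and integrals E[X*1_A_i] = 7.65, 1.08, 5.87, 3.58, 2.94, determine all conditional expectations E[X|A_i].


For each cell A_i: E[X|A_i] = E[X*1_A_i] / P(A_i)
Step 1: E[X|A_1] = 7.65 / 0.106 = 72.169811
Step 2: E[X|A_2] = 1.08 / 0.3113 = 3.469322
Step 3: E[X|A_3] = 5.87 / 0.2781 = 21.107515
Step 4: E[X|A_4] = 3.58 / 0.0993 = 36.052367
Step 5: E[X|A_5] = 2.94 / 0.2053 = 14.320507
Verification: E[X] = sum E[X*1_A_i] = 7.65 + 1.08 + 5.87 + 3.58 + 2.94 = 21.12


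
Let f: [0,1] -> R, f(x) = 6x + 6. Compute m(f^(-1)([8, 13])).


f^(-1)([8, 13]) = {x : 8 <= 6x + 6 <= 13}
Solving: (8 - 6)/6 <= x <= (13 - 6)/6
= [0.333333, 1.166667]
Intersecting with [0,1]: [0.333333, 1]
Measure = 1 - 0.333333 = 0.666667


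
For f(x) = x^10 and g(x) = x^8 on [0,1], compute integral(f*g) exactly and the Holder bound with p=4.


Step 1: Exact integral of f*g = integral(x^18, 0, 1) = 1/19
     = 0.052632
Step 2: Holder bound with p=4, q=1.333333:
  ||f||_p = (integral x^40 dx)^(1/4) = (1/41)^(1/4) = 0.395188
  ||g||_q = (integral x^10.666667 dx)^(1/1.333333) = (1/11.666667)^(1/1.333333) = 0.158413
Step 3: Holder bound = ||f||_p * ||g||_q = 0.395188 * 0.158413 = 0.062603
Verification: 0.052632 <= 0.062603 (Holder holds)


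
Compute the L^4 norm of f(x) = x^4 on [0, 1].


Step 1: ||f||_4 = (integral_0^1 |x^4|^4 dx)^(1/4)
     = (integral_0^1 x^16 dx)^(1/4)
Step 2: integral_0^1 x^16 dx = [x^17/(17)] from 0 to 1 = 1^17/17
     = 1/17 = 0.058824
Step 3: ||f||_4 = (0.058824)^(1/4) = 0.492479


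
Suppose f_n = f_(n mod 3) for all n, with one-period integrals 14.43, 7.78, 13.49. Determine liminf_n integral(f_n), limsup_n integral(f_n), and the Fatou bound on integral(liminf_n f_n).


The sequence (integral(f_n)) is periodic with period 3, repeating the values 14.43, 7.78, 13.49 indefinitely.
Step 1: For a periodic sequence, every tail (a_m, a_(m+1), ...) contains all 3 period values infinitely often.
Step 2: Hence inf of every tail = min of the period values = min(14.43, 7.78, 13.49) = 7.78.
        liminf_n integral(f_n) = sup over m of (inf of tail from m) = 7.78.
Step 3: Similarly sup of every tail = max of the period values = 14.43.
        limsup_n integral(f_n) = 14.43.
Step 4: Fatou's lemma: integral(liminf_n f_n) <= liminf_n integral(f_n) = 7.78.
        So the integral of the pointwise liminf is at most 7.78.


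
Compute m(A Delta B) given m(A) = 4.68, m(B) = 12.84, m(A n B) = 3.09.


m(A Delta B) = m(A) + m(B) - 2*m(A n B)
= 4.68 + 12.84 - 2*3.09
= 4.68 + 12.84 - 6.18
= 11.34


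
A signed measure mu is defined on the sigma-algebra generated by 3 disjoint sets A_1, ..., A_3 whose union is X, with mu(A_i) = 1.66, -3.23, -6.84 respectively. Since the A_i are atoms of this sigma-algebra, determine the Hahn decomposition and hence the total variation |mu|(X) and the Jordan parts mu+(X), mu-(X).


Step 1: Every measurable set is a union of atoms (the cells / points), so a Hahn decomposition is
  obtained by grouping atoms by sign: P = union of atoms with mu > 0, N = union of the remaining atoms.
  Atoms in P (indices): 1;  atoms in N (indices): 2, 3
  Positive values: 1.66
  Negative values: -3.23, -6.84
Step 2: mu+(X) = mu(P) = sum of positive atom values = 1.66
Step 3: mu-(X) = -mu(N) = sum of |negative atom values| = 10.07
Step 4: |mu|(X) = mu+(X) + mu-(X) = 1.66 + 10.07 = 11.73


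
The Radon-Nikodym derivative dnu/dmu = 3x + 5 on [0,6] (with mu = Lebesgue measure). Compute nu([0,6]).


nu(A) = integral_A (dnu/dmu) dmu = integral_0^6 (3x + 5) dx
Step 1: Antiderivative F(x) = (3/2)x^2 + 5x
Step 2: F(6) = (3/2)*6^2 + 5*6 = 54 + 30 = 84
Step 3: F(0) = (3/2)*0^2 + 5*0 = 0.0 + 0 = 0.0
Step 4: nu([0,6]) = F(6) - F(0) = 84 - 0.0 = 84


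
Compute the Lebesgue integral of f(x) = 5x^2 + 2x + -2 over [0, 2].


The Lebesgue integral of a Riemann-integrable function agrees with the Riemann integral.
Antiderivative F(x) = (5/3)x^3 + (2/2)x^2 + -2x
F(2) = (5/3)*2^3 + (2/2)*2^2 + -2*2
     = (5/3)*8 + (2/2)*4 + -2*2
     = 13.333333 + 4 + -4
     = 13.333333
F(0) = 0.0
Integral = F(2) - F(0) = 13.333333 - 0.0 = 13.333333


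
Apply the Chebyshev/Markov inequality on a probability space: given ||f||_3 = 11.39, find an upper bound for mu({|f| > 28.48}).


Chebyshev/Markov inequality: mu(|f| > eps) <= (||f||_p / eps)^p
Step 1: ||f||_3 / eps = 11.39 / 28.48 = 0.39993
Step 2: Raise to power p = 3:
  (0.39993)^3 = 0.063966
Step 3: Therefore mu(|f| > 28.48) <= 0.063966


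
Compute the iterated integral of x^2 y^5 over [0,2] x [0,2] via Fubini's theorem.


By Fubini's theorem, the double integral factors as a product of single integrals:
Step 1: integral_0^2 x^2 dx = [x^3/3] from 0 to 2
     = 2^3/3 = 2.666667
Step 2: integral_0^2 y^5 dy = [y^6/6] from 0 to 2
     = 2^6/6 = 10.666667
Step 3: Double integral = 2.666667 * 10.666667 = 28.444444


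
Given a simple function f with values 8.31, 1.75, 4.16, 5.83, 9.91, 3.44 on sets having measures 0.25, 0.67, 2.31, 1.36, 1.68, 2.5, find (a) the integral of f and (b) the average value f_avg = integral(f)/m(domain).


Step 1: Integral = sum(value_i * measure_i)
= 8.31*0.25 + 1.75*0.67 + 4.16*2.31 + 5.83*1.36 + 9.91*1.68 + 3.44*2.5
= 2.0775 + 1.1725 + 9.6096 + 7.9288 + 16.6488 + 8.6
= 46.0372
Step 2: Total measure of domain = 0.25 + 0.67 + 2.31 + 1.36 + 1.68 + 2.5 = 8.77
Step 3: Average value = 46.0372 / 8.77 = 5.249396


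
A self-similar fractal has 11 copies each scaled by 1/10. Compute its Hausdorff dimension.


For a self-similar set with N copies scaled by 1/r:
dim_H = log(N)/log(r) = log(11)/log(10)
= 2.397895/2.302585
= 1.041393


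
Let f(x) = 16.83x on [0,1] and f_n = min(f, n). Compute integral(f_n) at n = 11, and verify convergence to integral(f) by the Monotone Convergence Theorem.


f(x) = 16.83x on [0,1]; f_n(x) = min(16.83x, n). At n = 11:
Step 1: f(x) reaches 11 at x = 11/16.83 = 0.653595
Step 2: integral(f_11) = integral(16.83x, 0, 0.653595) + integral(11, 0.653595, 1)
       = 16.83*0.653595^2/2 + 11*(1 - 0.653595)
       = 3.594771 + 3.810458
       = 7.405229
Step 3: As n -> infinity, f_n increases to f, so by MCT integral(f_n) -> integral(f) = 16.83/2 = 8.415.
Convergence: integral(f_11) = 7.405229 -> 8.415 as n -> infinity


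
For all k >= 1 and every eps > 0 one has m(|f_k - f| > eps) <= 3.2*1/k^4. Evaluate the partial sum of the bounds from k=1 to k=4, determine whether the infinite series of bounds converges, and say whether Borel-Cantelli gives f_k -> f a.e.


Step 1: List the terms 3.2*1/k^4 for k = 1 to 4:
  k=1: 3.2
  k=2: 0.2
  k=3: 0.039506
  k=4: 0.0125
Step 2: Partial sum = 3.2 + 0.2 + 0.039506 + 0.0125
     = 3.452006
Step 3: The full series sum_(k>=1) 3.2*1/k^4 converges (p-series with p = 4 > 1; a constant multiple of a convergent series converges).
Step 4: Fix eps > 0. Since sum_k m(|f_k - f| > eps) < infinity, the Borel-Cantelli lemma gives
        m(limsup_k {|f_k - f| > eps}) = 0, i.e. for a.e. x, |f_k(x) - f(x)| <= eps for all large k.
        Applying this with eps = 1/j for j = 1, 2, ... and intersecting the countably many full-measure sets,
        for a.e. x we get limsup_k |f_k(x) - f(x)| <= 1/j for every j, hence f_k -> f almost everywhere.
Conclusion: series converges; Borel-Cantelli yields f_k -> f a.e.


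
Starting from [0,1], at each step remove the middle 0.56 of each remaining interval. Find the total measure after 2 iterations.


Step 1: At each step, fraction remaining = 1 - 0.56 = 0.44
Step 2: After 2 steps, measure = (0.44)^2
Step 3: Computing the power step by step:
  After step 1: 0.44
  After step 2: 0.1936
Result = 0.1936


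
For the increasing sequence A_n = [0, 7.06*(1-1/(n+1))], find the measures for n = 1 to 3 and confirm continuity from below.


By continuity of measure from below: if A_n increases to A, then m(A_n) -> m(A).
Here A = [0, 7.06], so m(A) = 7.06
Step 1: a_1 = 7.06*(1 - 1/2) = 3.53, m(A_1) = 3.53
Step 2: a_2 = 7.06*(1 - 1/3) = 4.7067, m(A_2) = 4.7067
Step 3: a_3 = 7.06*(1 - 1/4) = 5.295, m(A_3) = 5.295
Limit: m(A_n) -> m([0,7.06]) = 7.06


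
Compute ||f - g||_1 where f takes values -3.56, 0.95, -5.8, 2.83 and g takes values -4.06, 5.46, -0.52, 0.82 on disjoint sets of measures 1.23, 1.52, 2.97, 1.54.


Step 1: Compute differences f_i - g_i:
  -3.56 - -4.06 = 0.5
  0.95 - 5.46 = -4.51
  -5.8 - -0.52 = -5.28
  2.83 - 0.82 = 2.01
Step 2: Compute |diff|^1 * measure for each set:
  |0.5|^1 * 1.23 = 0.5 * 1.23 = 0.615
  |-4.51|^1 * 1.52 = 4.51 * 1.52 = 6.8552
  |-5.28|^1 * 2.97 = 5.28 * 2.97 = 15.6816
  |2.01|^1 * 1.54 = 2.01 * 1.54 = 3.0954
Step 3: Sum = 26.2472
Step 4: ||f-g||_1 = (26.2472)^(1/1) = 26.2472


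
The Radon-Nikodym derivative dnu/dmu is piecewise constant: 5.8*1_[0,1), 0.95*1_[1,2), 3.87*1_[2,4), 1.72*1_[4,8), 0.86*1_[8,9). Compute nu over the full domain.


Integrate each piece of the Radon-Nikodym derivative:
Step 1: integral_0^1 5.8 dx = 5.8*(1-0) = 5.8*1 = 5.8
Step 2: integral_1^2 0.95 dx = 0.95*(2-1) = 0.95*1 = 0.95
Step 3: integral_2^4 3.87 dx = 3.87*(4-2) = 3.87*2 = 7.74
Step 4: integral_4^8 1.72 dx = 1.72*(8-4) = 1.72*4 = 6.88
Step 5: integral_8^9 0.86 dx = 0.86*(9-8) = 0.86*1 = 0.86
Total: 5.8 + 0.95 + 7.74 + 6.88 + 0.86 = 22.23


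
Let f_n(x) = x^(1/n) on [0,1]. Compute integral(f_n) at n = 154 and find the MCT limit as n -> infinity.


At n = 154: f_154(x) = x^(1/154).
Step 1: integral(x^(1/154), 0, 1) = [x^(1/154+1) / (1/154+1)] from 0 to 1
     = 1 / (1/154 + 1) = 1 / ((154+1)/154) = 154/(154+1)
     = 154/155 = 0.993548
Step 2: As n -> infinity, f_n(x) = x^(1/n) -> 1 for x in (0,1], and f_n is increasing in n.
By MCT, lim_n integral(f_n) = integral(lim_n f_n) = integral(1, 0, 1) = 1.
Step 3: Verify convergence: 154/155 = 0.993548 -> 1


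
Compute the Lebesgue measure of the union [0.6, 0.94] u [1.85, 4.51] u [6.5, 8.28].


For pairwise disjoint intervals, m(union) = sum of lengths.
= (0.94 - 0.6) + (4.51 - 1.85) + (8.28 - 6.5)
= 0.34 + 2.66 + 1.78
= 4.78


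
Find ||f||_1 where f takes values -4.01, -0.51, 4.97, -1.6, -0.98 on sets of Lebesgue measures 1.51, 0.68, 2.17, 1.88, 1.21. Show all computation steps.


Step 1: Compute |f_i|^1 for each value:
  |-4.01|^1 = 4.01
  |-0.51|^1 = 0.51
  |4.97|^1 = 4.97
  |-1.6|^1 = 1.6
  |-0.98|^1 = 0.98
Step 2: Multiply by measures and sum:
  4.01 * 1.51 = 6.0551
  0.51 * 0.68 = 0.3468
  4.97 * 2.17 = 10.7849
  1.6 * 1.88 = 3.008
  0.98 * 1.21 = 1.1858
Sum = 6.0551 + 0.3468 + 10.7849 + 3.008 + 1.1858 = 21.3806
Step 3: Take the p-th root:
||f||_1 = (21.3806)^(1/1) = 21.3806


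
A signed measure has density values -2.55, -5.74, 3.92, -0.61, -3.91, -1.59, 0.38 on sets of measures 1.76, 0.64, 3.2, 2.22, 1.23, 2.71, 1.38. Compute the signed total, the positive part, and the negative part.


Step 1: Compute signed measure on each set:
  Set 1: -2.55 * 1.76 = -4.488
  Set 2: -5.74 * 0.64 = -3.6736
  Set 3: 3.92 * 3.2 = 12.544
  Set 4: -0.61 * 2.22 = -1.3542
  Set 5: -3.91 * 1.23 = -4.8093
  Set 6: -1.59 * 2.71 = -4.3089
  Set 7: 0.38 * 1.38 = 0.5244
Step 2: Total signed measure = (-4.488) + (-3.6736) + (12.544) + (-1.3542) + (-4.8093) + (-4.3089) + (0.5244)
     = -5.5656
Step 3: Positive part mu+(X) = sum of positive contributions = 13.0684
Step 4: Negative part mu-(X) = |sum of negative contributions| = 18.634


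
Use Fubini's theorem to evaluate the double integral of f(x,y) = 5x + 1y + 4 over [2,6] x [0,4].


By Fubini, integrate in x first, then y.
Step 1: Fix y, integrate over x in [2,6]:
  integral(5x + 1y + 4, x=2..6)
  = 5*(6^2 - 2^2)/2 + (1y + 4)*(6 - 2)
  = 80 + (1y + 4)*4
  = 80 + 4y + 16
  = 96 + 4y
Step 2: Integrate over y in [0,4]:
  integral(96 + 4y, y=0..4)
  = 96*4 + 4*(4^2 - 0^2)/2
  = 384 + 32
  = 416


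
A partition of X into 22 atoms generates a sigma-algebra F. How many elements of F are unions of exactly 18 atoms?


Each element of F is a union of some subset of the 22 atoms.
Elements that are unions of exactly 18 atoms correspond to 18-element subsets of the 22 atoms.
Count = C(22, 18) = 22! / (18! * 4!) = 7315.


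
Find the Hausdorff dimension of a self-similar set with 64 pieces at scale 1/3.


For a self-similar set with N copies scaled by 1/r:
dim_H = log(N)/log(r) = log(64)/log(3)
= 4.158883/1.098612
= 3.785579


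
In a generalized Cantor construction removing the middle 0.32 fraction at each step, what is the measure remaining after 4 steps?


Step 1: At each step, fraction remaining = 1 - 0.32 = 0.68
Step 2: After 4 steps, measure = (0.68)^4
Step 3: Computing the power step by step:
  After step 1: 0.68
  After step 2: 0.4624
  After step 3: 0.314432
  After step 4: 0.213814
Result = 0.213814


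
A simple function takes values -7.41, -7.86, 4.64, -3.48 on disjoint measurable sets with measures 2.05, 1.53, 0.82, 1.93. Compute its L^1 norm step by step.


Step 1: Compute |f_i|^1 for each value:
  |-7.41|^1 = 7.41
  |-7.86|^1 = 7.86
  |4.64|^1 = 4.64
  |-3.48|^1 = 3.48
Step 2: Multiply by measures and sum:
  7.41 * 2.05 = 15.1905
  7.86 * 1.53 = 12.0258
  4.64 * 0.82 = 3.8048
  3.48 * 1.93 = 6.7164
Sum = 15.1905 + 12.0258 + 3.8048 + 6.7164 = 37.7375
Step 3: Take the p-th root:
||f||_1 = (37.7375)^(1/1) = 37.7375


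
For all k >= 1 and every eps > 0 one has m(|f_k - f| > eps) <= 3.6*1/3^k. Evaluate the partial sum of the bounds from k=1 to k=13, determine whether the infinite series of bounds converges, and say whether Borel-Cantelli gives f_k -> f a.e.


Step 1: List the terms 3.6*1/3^k for k = 1 to 13:
  k=1: 1.2
  k=2: 0.4
  k=3: 0.133333
  k=4: 0.044444
  k=5: 0.014815
  k=6: 0.004938
  k=7: 0.001646
  k=8: 5.486968e-04
  k=9: 1.828989e-04
  k=10: 6.096632e-05
  k=11: 2.032211e-05
  k=12: 6.774035e-06
  k=13: 2.258012e-06
Step 2: Partial sum = 1.2 + 0.4 + 0.133333 + 0.044444 + 0.014815 + 0.004938 + 0.001646 + 5.486968e-04 + 1.828989e-04 + 6.096632e-05 + 2.032211e-05 + 6.774035e-06 + 2.258012e-06
     = 1.799999
Step 3: The full series sum_(k>=1) 3.6*1/3^k converges (geometric series with ratio 1/3 < 1; a constant multiple of a convergent series converges).
Step 4: Fix eps > 0. Since sum_k m(|f_k - f| > eps) < infinity, the Borel-Cantelli lemma gives
        m(limsup_k {|f_k - f| > eps}) = 0, i.e. for a.e. x, |f_k(x) - f(x)| <= eps for all large k.
        Applying this with eps = 1/j for j = 1, 2, ... and intersecting the countably many full-measure sets,
        for a.e. x we get limsup_k |f_k(x) - f(x)| <= 1/j for every j, hence f_k -> f almost everywhere.
Conclusion: series converges; Borel-Cantelli yields f_k -> f a.e.


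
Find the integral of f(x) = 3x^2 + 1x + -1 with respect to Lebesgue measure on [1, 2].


The Lebesgue integral of a Riemann-integrable function agrees with the Riemann integral.
Antiderivative F(x) = (3/3)x^3 + (1/2)x^2 + -1x
F(2) = (3/3)*2^3 + (1/2)*2^2 + -1*2
     = (3/3)*8 + (1/2)*4 + -1*2
     = 8 + 2 + -2
     = 8
F(1) = 0.5
Integral = F(2) - F(1) = 8 - 0.5 = 7.5


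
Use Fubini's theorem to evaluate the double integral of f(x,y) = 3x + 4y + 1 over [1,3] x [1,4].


By Fubini, integrate in x first, then y.
Step 1: Fix y, integrate over x in [1,3]:
  integral(3x + 4y + 1, x=1..3)
  = 3*(3^2 - 1^2)/2 + (4y + 1)*(3 - 1)
  = 12 + (4y + 1)*2
  = 12 + 8y + 2
  = 14 + 8y
Step 2: Integrate over y in [1,4]:
  integral(14 + 8y, y=1..4)
  = 14*3 + 8*(4^2 - 1^2)/2
  = 42 + 60
  = 102


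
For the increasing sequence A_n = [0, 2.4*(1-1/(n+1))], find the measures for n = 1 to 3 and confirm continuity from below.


By continuity of measure from below: if A_n increases to A, then m(A_n) -> m(A).
Here A = [0, 2.4], so m(A) = 2.4
Step 1: a_1 = 2.4*(1 - 1/2) = 1.2, m(A_1) = 1.2
Step 2: a_2 = 2.4*(1 - 1/3) = 1.6, m(A_2) = 1.6
Step 3: a_3 = 2.4*(1 - 1/4) = 1.8, m(A_3) = 1.8
Limit: m(A_n) -> m([0,2.4]) = 2.4


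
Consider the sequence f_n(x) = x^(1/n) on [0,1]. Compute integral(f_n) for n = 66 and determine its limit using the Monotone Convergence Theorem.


At n = 66: f_66(x) = x^(1/66).
Step 1: integral(x^(1/66), 0, 1) = [x^(1/66+1) / (1/66+1)] from 0 to 1
     = 1 / (1/66 + 1) = 1 / ((66+1)/66) = 66/(66+1)
     = 66/67 = 0.985075
Step 2: As n -> infinity, f_n(x) = x^(1/n) -> 1 for x in (0,1], and f_n is increasing in n.
By MCT, lim_n integral(f_n) = integral(lim_n f_n) = integral(1, 0, 1) = 1.
Step 3: Verify convergence: 66/67 = 0.985075 -> 1


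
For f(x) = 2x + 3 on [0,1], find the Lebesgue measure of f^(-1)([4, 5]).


f^(-1)([4, 5]) = {x : 4 <= 2x + 3 <= 5}
Solving: (4 - 3)/2 <= x <= (5 - 3)/2
= [0.5, 1]
Intersecting with [0,1]: [0.5, 1]
Measure = 1 - 0.5 = 0.5


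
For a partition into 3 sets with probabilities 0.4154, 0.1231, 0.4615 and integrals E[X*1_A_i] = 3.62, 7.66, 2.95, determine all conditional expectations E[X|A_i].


For each cell A_i: E[X|A_i] = E[X*1_A_i] / P(A_i)
Step 1: E[X|A_1] = 3.62 / 0.4154 = 8.714492
Step 2: E[X|A_2] = 7.66 / 0.1231 = 62.225833
Step 3: E[X|A_3] = 2.95 / 0.4615 = 6.392199
Verification: E[X] = sum E[X*1_A_i] = 3.62 + 7.66 + 2.95 = 14.23


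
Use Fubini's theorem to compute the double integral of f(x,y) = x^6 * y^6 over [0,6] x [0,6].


By Fubini's theorem, the double integral factors as a product of single integrals:
Step 1: integral_0^6 x^6 dx = [x^7/7] from 0 to 6
     = 6^7/7 = 39990.857143
Step 2: integral_0^6 y^6 dy = [y^7/7] from 0 to 6
     = 6^7/7 = 39990.857143
Step 3: Double integral = 39990.857143 * 39990.857143 = 1.599269e+09


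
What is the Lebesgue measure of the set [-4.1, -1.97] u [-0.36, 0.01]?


For pairwise disjoint intervals, m(union) = sum of lengths.
= (-1.97 - -4.1) + (0.01 - -0.36)
= 2.13 + 0.37
= 2.5


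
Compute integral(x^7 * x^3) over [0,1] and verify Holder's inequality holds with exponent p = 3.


Step 1: Exact integral of f*g = integral(x^10, 0, 1) = 1/11
     = 0.090909
Step 2: Holder bound with p=3, q=1.5:
  ||f||_p = (integral x^21 dx)^(1/3) = (1/22)^(1/3) = 0.356883
  ||g||_q = (integral x^4.5 dx)^(1/1.5) = (1/5.5)^(1/1.5) = 0.320941
Step 3: Holder bound = ||f||_p * ||g||_q = 0.356883 * 0.320941 = 0.114538
Verification: 0.090909 <= 0.114538 (Holder holds)


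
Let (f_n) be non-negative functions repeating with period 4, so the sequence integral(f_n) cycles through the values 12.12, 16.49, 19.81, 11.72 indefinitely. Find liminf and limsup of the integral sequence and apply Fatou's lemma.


The sequence (integral(f_n)) is periodic with period 4, repeating the values 12.12, 16.49, 19.81, 11.72 indefinitely.
Step 1: For a periodic sequence, every tail (a_m, a_(m+1), ...) contains all 4 period values infinitely often.
Step 2: Hence inf of every tail = min of the period values = min(12.12, 16.49, 19.81, 11.72) = 11.72.
        liminf_n integral(f_n) = sup over m of (inf of tail from m) = 11.72.
Step 3: Similarly sup of every tail = max of the period values = 19.81.
        limsup_n integral(f_n) = 19.81.
Step 4: Fatou's lemma: integral(liminf_n f_n) <= liminf_n integral(f_n) = 11.72.
        So the integral of the pointwise liminf is at most 11.72.


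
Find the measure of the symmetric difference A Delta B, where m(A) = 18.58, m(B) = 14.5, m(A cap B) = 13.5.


m(A Delta B) = m(A) + m(B) - 2*m(A n B)
= 18.58 + 14.5 - 2*13.5
= 18.58 + 14.5 - 27
= 6.08


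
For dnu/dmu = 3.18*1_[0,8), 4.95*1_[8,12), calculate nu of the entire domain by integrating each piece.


Integrate each piece of the Radon-Nikodym derivative:
Step 1: integral_0^8 3.18 dx = 3.18*(8-0) = 3.18*8 = 25.44
Step 2: integral_8^12 4.95 dx = 4.95*(12-8) = 4.95*4 = 19.8
Total: 25.44 + 19.8 = 45.24


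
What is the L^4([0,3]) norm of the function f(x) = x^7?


Step 1: ||f||_4 = (integral_0^3 |x^7|^4 dx)^(1/4)
     = (integral_0^3 x^28 dx)^(1/4)
Step 2: integral_0^3 x^28 dx = [x^29/(29)] from 0 to 3 = 3^29/29
     = 68630377364883/29 = 2.366565e+12
Step 3: ||f||_4 = (2.366565e+12)^(1/4) = 1240.308149


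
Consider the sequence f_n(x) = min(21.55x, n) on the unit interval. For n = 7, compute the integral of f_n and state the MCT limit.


f(x) = 21.55x on [0,1]; f_n(x) = min(21.55x, n). At n = 7:
Step 1: f(x) reaches 7 at x = 7/21.55 = 0.324826
Step 2: integral(f_7) = integral(21.55x, 0, 0.324826) + integral(7, 0.324826, 1)
       = 21.55*0.324826^2/2 + 7*(1 - 0.324826)
       = 1.136891 + 4.726218
       = 5.863109
Step 3: As n -> infinity, f_n increases to f, so by MCT integral(f_n) -> integral(f) = 21.55/2 = 10.775.
Convergence: integral(f_7) = 5.863109 -> 10.775 as n -> infinity


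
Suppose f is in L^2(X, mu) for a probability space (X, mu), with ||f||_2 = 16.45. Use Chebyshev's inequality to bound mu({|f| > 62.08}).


Chebyshev/Markov inequality: mu(|f| > eps) <= (||f||_p / eps)^p
Step 1: ||f||_2 / eps = 16.45 / 62.08 = 0.264981
Step 2: Raise to power p = 2:
  (0.264981)^2 = 0.070215
Step 3: Therefore mu(|f| > 62.08) <= 0.070215


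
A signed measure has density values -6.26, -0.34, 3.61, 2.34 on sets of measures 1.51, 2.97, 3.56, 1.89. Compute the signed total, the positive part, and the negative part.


Step 1: Compute signed measure on each set:
  Set 1: -6.26 * 1.51 = -9.4526
  Set 2: -0.34 * 2.97 = -1.0098
  Set 3: 3.61 * 3.56 = 12.8516
  Set 4: 2.34 * 1.89 = 4.4226
Step 2: Total signed measure = (-9.4526) + (-1.0098) + (12.8516) + (4.4226)
     = 6.8118
Step 3: Positive part mu+(X) = sum of positive contributions = 17.2742
Step 4: Negative part mu-(X) = |sum of negative contributions| = 10.4624


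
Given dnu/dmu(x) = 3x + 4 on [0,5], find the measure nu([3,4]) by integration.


nu(A) = integral_A (dnu/dmu) dmu = integral_3^4 (3x + 4) dx
Step 1: Antiderivative F(x) = (3/2)x^2 + 4x
Step 2: F(4) = (3/2)*4^2 + 4*4 = 24 + 16 = 40
Step 3: F(3) = (3/2)*3^2 + 4*3 = 13.5 + 12 = 25.5
Step 4: nu([3,4]) = F(4) - F(3) = 40 - 25.5 = 14.5


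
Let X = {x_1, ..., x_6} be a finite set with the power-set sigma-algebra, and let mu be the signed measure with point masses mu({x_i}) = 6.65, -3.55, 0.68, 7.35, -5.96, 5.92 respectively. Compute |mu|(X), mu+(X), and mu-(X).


Step 1: Every measurable set is a union of atoms (the cells / points), so a Hahn decomposition is
  obtained by grouping atoms by sign: P = union of atoms with mu > 0, N = union of the remaining atoms.
  Atoms in P (indices): 1, 3, 4, 6;  atoms in N (indices): 2, 5
  Positive values: 6.65, 0.68, 7.35, 5.92
  Negative values: -3.55, -5.96
Step 2: mu+(X) = mu(P) = sum of positive atom values = 20.6
Step 3: mu-(X) = -mu(N) = sum of |negative atom values| = 9.51
Step 4: |mu|(X) = mu+(X) + mu-(X) = 20.6 + 9.51 = 30.11


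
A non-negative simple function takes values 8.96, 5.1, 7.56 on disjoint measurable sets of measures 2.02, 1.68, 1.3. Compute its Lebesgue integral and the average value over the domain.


Step 1: Integral = sum(value_i * measure_i)
= 8.96*2.02 + 5.1*1.68 + 7.56*1.3
= 18.0992 + 8.568 + 9.828
= 36.4952
Step 2: Total measure of domain = 2.02 + 1.68 + 1.3 = 5
Step 3: Average value = 36.4952 / 5 = 7.29904


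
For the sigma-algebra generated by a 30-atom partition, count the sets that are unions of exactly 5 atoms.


Each element of F is a union of some subset of the 30 atoms.
Elements that are unions of exactly 5 atoms correspond to 5-element subsets of the 30 atoms.
Count = C(30, 5) = 30! / (5! * 25!) = 142506.


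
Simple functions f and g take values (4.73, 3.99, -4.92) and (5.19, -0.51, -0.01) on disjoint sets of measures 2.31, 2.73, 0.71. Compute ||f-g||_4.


Step 1: Compute differences f_i - g_i:
  4.73 - 5.19 = -0.46
  3.99 - -0.51 = 4.5
  -4.92 - -0.01 = -4.91
Step 2: Compute |diff|^4 * measure for each set:
  |-0.46|^4 * 2.31 = 0.044775 * 2.31 = 0.103429
  |4.5|^4 * 2.73 = 410.0625 * 2.73 = 1119.470625
  |-4.91|^4 * 0.71 = 581.200486 * 0.71 = 412.652345
Step 3: Sum = 1532.226399
Step 4: ||f-g||_4 = (1532.226399)^(1/4) = 6.25649


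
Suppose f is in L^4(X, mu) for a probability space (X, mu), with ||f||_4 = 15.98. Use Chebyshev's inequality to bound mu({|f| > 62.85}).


Chebyshev/Markov inequality: mu(|f| > eps) <= (||f||_p / eps)^p
Step 1: ||f||_4 / eps = 15.98 / 62.85 = 0.254256
Step 2: Raise to power p = 4:
  (0.254256)^4 = 0.004179
Step 3: Therefore mu(|f| > 62.85) <= 0.004179


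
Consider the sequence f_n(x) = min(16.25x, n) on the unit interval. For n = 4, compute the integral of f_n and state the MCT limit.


f(x) = 16.25x on [0,1]; f_n(x) = min(16.25x, n). At n = 4:
Step 1: f(x) reaches 4 at x = 4/16.25 = 0.246154
Step 2: integral(f_4) = integral(16.25x, 0, 0.246154) + integral(4, 0.246154, 1)
       = 16.25*0.246154^2/2 + 4*(1 - 0.246154)
       = 0.492308 + 3.015385
       = 3.507692
Step 3: As n -> infinity, f_n increases to f, so by MCT integral(f_n) -> integral(f) = 16.25/2 = 8.125.
Convergence: integral(f_4) = 3.507692 -> 8.125 as n -> infinity
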